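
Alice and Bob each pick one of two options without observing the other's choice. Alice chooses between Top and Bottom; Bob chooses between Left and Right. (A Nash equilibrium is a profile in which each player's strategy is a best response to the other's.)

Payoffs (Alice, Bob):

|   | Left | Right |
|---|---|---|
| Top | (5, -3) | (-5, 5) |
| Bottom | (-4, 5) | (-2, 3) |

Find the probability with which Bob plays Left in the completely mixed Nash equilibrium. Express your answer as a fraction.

Let c be the probability that Bob plays Left. In a completely mixed equilibrium, Alice must be indifferent between Top and Bottom.
Alice's expected payoff from Top is 5c − 5(1−c); from Bottom it is −4c − 2(1−c).
Setting these equal: 10c − 5 = −2c − 2, so c = 1/4.

1/4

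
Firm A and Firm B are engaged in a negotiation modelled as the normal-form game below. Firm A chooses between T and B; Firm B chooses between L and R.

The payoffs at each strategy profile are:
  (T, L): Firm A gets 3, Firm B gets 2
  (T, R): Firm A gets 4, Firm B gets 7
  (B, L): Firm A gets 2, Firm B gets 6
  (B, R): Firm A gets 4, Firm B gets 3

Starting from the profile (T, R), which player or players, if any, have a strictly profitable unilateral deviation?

Neither

Firm A at (T, R) earns 4; deviating to B yields 4 — not better.
Firm B earns 7; deviating to L yields 2 — not better.
Neither player can strictly improve; the profile is a Nash equilibrium.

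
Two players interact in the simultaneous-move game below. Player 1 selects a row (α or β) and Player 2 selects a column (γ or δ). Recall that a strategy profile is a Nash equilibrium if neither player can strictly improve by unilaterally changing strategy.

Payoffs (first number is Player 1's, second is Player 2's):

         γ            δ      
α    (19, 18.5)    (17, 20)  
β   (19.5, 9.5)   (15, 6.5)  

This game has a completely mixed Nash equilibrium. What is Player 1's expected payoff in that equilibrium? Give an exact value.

93/5

First find y, the probability Player 2 plays γ, from Player 1's indifference between α and β: 19y + 17(1−y) = 19.5y + 15(1−y), giving y = 4/5.
Since Player 1 is indifferent in equilibrium, Player 1's expected payoff equals the payoff from either row against (4/5, 1/5). Using α: 19(4/5) + 17(1/5) = 93/5.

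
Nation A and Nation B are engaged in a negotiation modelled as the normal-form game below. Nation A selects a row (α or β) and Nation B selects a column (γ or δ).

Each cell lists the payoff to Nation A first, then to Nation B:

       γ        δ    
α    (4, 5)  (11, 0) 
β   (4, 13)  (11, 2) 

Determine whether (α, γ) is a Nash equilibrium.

At (α, γ), Nation A earns 4; switching to β would give 4, so Nation A has no profitable deviation.
Nation B earns 5; switching to δ would give 0, so Nation B has no profitable deviation.
Neither player can gain by a unilateral deviation, so this profile is a Nash equilibrium.

Yes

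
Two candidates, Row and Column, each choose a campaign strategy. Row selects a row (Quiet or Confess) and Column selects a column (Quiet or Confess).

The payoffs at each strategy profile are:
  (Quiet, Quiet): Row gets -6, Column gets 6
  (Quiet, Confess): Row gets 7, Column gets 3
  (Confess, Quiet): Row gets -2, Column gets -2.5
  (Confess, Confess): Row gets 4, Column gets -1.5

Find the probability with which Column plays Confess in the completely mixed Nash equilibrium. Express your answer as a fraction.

Let c be the probability that Column plays Quiet. In a completely mixed equilibrium, Row must be indifferent between Quiet and Confess.
Row's expected payoff from Quiet is −6c + 7(1−c); from Confess it is −2c + 4(1−c).
Setting these equal: −13c + 7 = −6c + 4, so c = 3/7.
Therefore Column plays Confess with probability 1 − 3/7 = 4/7.

4/7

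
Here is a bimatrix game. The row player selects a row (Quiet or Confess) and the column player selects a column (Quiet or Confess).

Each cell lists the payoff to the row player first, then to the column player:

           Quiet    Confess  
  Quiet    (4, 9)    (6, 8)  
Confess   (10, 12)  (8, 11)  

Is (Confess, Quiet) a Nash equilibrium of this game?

At (Confess, Quiet), the row player earns 10; switching to Quiet would give 4, so the row player has no profitable deviation.
The column player earns 12; switching to Confess would give 11, so the column player has no profitable deviation.
Neither player can gain by a unilateral deviation, so this profile is a Nash equilibrium.

Yes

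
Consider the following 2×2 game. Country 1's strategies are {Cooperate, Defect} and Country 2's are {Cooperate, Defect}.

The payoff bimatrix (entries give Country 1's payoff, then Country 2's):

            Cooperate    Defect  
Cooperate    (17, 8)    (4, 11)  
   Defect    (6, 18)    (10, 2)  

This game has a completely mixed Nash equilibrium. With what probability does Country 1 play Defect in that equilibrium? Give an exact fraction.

Let p be the probability that Country 1 plays Cooperate. In a completely mixed equilibrium, Country 2 must be indifferent between Cooperate and Defect.
Country 2's expected payoff from Cooperate is 8p + 18(1−p); from Defect it is 11p + 2(1−p).
Setting these equal: −10p + 18 = 9p + 2, so p = 16/19.
Therefore Country 1 plays Defect with probability 1 − 16/19 = 3/19.

3/19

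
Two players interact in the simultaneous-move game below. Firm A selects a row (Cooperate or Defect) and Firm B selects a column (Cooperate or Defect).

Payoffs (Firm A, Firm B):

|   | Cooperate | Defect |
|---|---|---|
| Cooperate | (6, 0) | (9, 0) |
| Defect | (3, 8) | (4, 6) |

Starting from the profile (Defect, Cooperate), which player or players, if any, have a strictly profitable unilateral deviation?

Firm A at (Defect, Cooperate) earns 3; deviating to Cooperate yields 6 — a strict improvement.
Firm B earns 8; deviating to Defect yields 6 — not better.
Only Firm A has a strictly profitable deviation.

Firm A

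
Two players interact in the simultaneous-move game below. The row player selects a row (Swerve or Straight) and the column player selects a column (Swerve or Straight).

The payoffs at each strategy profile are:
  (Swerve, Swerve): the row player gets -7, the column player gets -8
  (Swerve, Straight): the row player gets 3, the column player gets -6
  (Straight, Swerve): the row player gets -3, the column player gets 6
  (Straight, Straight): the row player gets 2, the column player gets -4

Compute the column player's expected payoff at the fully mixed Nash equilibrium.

First find p, the probability the row player plays Swerve, from the column player's indifference between Swerve and Straight: −8p + 6(1−p) = −6p − 4(1−p), giving p = 5/6.
Since the column player is indifferent in equilibrium, the column player's expected payoff equals the payoff from either column against (5/6, 1/6). Using Swerve: −8(5/6) + 6(1/6) = -17/3.

-17/3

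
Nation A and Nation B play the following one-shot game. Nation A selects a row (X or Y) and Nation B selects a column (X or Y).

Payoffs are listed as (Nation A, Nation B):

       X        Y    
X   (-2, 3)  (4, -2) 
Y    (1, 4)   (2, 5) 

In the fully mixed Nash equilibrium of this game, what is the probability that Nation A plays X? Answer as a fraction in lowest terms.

1/6

Let x be the probability that Nation A plays X. In a completely mixed equilibrium, Nation B must be indifferent between X and Y.
Nation B's expected payoff from X is 3x + 4(1−x); from Y it is −2x + 5(1−x).
Setting these equal: −x + 4 = −7x + 5, so x = 1/6.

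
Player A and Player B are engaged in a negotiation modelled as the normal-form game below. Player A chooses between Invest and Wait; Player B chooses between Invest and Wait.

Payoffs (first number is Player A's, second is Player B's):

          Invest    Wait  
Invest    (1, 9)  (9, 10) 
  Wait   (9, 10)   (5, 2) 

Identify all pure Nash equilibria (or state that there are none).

(Invest, Invest): Player A prefers Wait (9 > 1); Player B prefers Wait (10 > 9) — not an equilibrium.
(Invest, Wait): Player A gets 9 ≥ 5 from Wait, and Player B gets 10 ≥ 9 from Invest — Nash equilibrium.
(Wait, Invest): Player A gets 9 ≥ 1 from Invest, and Player B gets 10 ≥ 2 from Wait — Nash equilibrium.
(Wait, Wait): Player A prefers Invest (9 > 5); Player B prefers Invest (10 > 2) — not an equilibrium.

(Invest, Wait) and (Wait, Invest)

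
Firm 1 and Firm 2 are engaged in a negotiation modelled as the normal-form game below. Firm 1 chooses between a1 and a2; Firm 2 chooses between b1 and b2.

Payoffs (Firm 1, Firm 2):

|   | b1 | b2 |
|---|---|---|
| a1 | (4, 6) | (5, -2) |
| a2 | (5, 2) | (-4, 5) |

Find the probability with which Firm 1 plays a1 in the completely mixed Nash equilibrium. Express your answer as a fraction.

Let r be the probability that Firm 1 plays a1. In a completely mixed equilibrium, Firm 2 must be indifferent between b1 and b2.
Firm 2's expected payoff from b1 is 6r + 2(1−r); from b2 it is −2r + 5(1−r).
Setting these equal: 4r + 2 = −7r + 5, so r = 3/11.

3/11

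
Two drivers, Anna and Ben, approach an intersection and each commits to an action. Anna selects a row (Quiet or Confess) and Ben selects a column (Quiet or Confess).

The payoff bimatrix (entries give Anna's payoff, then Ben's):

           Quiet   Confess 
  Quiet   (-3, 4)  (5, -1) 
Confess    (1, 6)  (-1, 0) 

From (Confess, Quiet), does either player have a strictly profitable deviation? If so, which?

Anna at (Confess, Quiet) earns 1; deviating to Quiet yields -3 — not better.
Ben earns 6; deviating to Confess yields 0 — not better.
Neither player can strictly improve; the profile is a Nash equilibrium.

Neither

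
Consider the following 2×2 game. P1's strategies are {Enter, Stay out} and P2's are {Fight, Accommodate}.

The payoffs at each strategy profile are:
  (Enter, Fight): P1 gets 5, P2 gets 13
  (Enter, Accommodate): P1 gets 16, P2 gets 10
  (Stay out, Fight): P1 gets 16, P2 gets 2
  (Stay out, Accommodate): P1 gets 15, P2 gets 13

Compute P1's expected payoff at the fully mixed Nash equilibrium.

181/12

First find y, the probability P2 plays Fight, from P1's indifference between Enter and Stay out: 5y + 16(1−y) = 16y + 15(1−y), giving y = 1/12.
Since P1 is indifferent in equilibrium, P1's expected payoff equals the payoff from either row against (1/12, 11/12). Using Enter: 5(1/12) + 16(11/12) = 181/12.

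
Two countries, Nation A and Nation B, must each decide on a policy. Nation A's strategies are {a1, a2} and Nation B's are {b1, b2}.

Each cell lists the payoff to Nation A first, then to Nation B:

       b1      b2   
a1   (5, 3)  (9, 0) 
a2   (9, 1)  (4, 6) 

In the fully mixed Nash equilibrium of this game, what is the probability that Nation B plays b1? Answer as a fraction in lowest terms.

Let y be the probability that Nation B plays b1. In a completely mixed equilibrium, Nation A must be indifferent between a1 and a2.
Nation A's expected payoff from a1 is 5y + 9(1−y); from a2 it is 9y + 4(1−y).
Setting these equal: −4y + 9 = 5y + 4, so y = 5/9.

5/9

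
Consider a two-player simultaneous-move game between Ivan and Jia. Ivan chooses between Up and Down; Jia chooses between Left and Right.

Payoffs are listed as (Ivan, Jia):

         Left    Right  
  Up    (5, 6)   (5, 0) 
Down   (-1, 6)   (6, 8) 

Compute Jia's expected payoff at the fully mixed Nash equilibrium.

6

First find x, the probability Ivan plays Up, from Jia's indifference between Left and Right: 6x + 6(1−x) = 8(1−x), giving x = 1/4.
Since Jia is indifferent in equilibrium, Jia's expected payoff equals the payoff from either column against (1/4, 3/4). Using Left: 6(1/4) + 6(3/4) = 6.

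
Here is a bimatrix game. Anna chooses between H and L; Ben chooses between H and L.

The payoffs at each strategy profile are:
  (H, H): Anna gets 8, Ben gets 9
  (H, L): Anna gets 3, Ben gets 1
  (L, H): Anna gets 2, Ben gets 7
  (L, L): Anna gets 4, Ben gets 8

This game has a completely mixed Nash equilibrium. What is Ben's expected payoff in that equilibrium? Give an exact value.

65/9

First find x, the probability Anna plays H, from Ben's indifference between H and L: 9x + 7(1−x) = x + 8(1−x), giving x = 1/9.
Since Ben is indifferent in equilibrium, Ben's expected payoff equals the payoff from either column against (1/9, 8/9). Using H: 9(1/9) + 7(8/9) = 65/9.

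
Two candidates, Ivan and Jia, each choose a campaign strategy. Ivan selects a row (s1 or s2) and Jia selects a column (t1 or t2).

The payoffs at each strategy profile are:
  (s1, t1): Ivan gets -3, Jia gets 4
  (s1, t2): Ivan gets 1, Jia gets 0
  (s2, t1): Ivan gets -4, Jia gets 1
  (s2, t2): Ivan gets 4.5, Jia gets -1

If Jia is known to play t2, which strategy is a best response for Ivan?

s2

Against t2, Ivan earns 1 from s1 and 4.5 from s2.
So s2 is the best response.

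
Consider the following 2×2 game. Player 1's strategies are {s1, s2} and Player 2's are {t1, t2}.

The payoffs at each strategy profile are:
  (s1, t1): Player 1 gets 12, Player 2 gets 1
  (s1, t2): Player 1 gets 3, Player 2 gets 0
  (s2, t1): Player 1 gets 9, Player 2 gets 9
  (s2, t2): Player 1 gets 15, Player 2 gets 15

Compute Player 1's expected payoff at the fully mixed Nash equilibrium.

51/5

First find y, the probability Player 2 plays t1, from Player 1's indifference between s1 and s2: 12y + 3(1−y) = 9y + 15(1−y), giving y = 4/5.
Since Player 1 is indifferent in equilibrium, Player 1's expected payoff equals the payoff from either row against (4/5, 1/5). Using s1: 12(4/5) + 3(1/5) = 51/5.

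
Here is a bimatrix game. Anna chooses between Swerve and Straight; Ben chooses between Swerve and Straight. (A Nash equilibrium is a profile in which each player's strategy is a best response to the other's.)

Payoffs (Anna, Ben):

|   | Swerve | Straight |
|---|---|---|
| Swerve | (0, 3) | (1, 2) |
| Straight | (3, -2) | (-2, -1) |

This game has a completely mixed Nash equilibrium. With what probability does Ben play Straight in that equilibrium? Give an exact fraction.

1/2

Let y be the probability that Ben plays Swerve. In a completely mixed equilibrium, Anna must be indifferent between Swerve and Straight.
Anna's expected payoff from Swerve is (1−y); from Straight it is 3y − 2(1−y).
Setting these equal: −y + 1 = 5y − 2, so y = 1/2.
Therefore Ben plays Straight with probability 1 − 1/2 = 1/2.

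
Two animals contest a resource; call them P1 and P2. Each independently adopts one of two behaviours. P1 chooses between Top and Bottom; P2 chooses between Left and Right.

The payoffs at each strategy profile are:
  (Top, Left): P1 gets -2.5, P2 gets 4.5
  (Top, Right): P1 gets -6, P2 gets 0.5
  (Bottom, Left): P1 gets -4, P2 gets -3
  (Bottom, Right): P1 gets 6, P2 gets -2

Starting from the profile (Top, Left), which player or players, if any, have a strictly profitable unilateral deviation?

P1 at (Top, Left) earns -2.5; deviating to Bottom yields -4 — not better.
P2 earns 4.5; deviating to Right yields 0.5 — not better.
Neither player can strictly improve; the profile is a Nash equilibrium.

Neither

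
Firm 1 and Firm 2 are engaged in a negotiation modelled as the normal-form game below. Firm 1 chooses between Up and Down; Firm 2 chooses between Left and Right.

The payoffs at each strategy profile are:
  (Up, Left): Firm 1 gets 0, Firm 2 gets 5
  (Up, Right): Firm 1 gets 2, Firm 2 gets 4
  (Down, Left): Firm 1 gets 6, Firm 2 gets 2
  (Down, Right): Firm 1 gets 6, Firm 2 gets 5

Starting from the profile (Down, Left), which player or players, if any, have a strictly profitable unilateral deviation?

Firm 1 at (Down, Left) earns 6; deviating to Up yields 0 — not better.
Firm 2 earns 2; deviating to Right yields 5 — a strict improvement.
Only Firm 2 has a strictly profitable deviation.

Firm 2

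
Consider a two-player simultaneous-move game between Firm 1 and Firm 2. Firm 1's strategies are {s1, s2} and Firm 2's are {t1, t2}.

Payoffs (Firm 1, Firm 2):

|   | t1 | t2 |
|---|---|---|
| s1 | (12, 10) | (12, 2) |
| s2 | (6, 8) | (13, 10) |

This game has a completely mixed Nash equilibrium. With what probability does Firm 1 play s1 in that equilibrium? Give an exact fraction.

Let r be the probability that Firm 1 plays s1. In a completely mixed equilibrium, Firm 2 must be indifferent between t1 and t2.
Firm 2's expected payoff from t1 is 10r + 8(1−r); from t2 it is 2r + 10(1−r).
Setting these equal: 2r + 8 = −8r + 10, so r = 1/5.

1/5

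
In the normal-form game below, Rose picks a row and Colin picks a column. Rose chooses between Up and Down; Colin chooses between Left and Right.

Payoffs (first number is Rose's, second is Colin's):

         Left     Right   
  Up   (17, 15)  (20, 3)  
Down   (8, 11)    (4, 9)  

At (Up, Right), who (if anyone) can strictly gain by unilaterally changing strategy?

Rose at (Up, Right) earns 20; deviating to Down yields 4 — not better.
Colin earns 3; deviating to Left yields 15 — a strict improvement.
Only Colin has a strictly profitable deviation.

Colin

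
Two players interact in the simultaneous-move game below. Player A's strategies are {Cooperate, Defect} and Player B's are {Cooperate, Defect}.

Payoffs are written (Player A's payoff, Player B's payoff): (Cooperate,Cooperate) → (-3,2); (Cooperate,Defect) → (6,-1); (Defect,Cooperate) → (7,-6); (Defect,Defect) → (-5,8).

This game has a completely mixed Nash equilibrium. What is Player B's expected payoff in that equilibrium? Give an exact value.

10/17

First find x, the probability Player A plays Cooperate, from Player B's indifference between Cooperate and Defect: 2x − 6(1−x) = −x + 8(1−x), giving x = 14/17.
Since Player B is indifferent in equilibrium, Player B's expected payoff equals the payoff from either column against (14/17, 3/17). Using Cooperate: 2(14/17) − 6(3/17) = 10/17.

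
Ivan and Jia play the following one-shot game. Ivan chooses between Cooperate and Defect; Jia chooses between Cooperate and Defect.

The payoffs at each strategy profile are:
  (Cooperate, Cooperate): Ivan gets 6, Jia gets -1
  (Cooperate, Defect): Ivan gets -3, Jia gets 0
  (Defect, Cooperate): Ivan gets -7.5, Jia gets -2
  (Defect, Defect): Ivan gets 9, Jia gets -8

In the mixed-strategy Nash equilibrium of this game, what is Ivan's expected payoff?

21/17

First find y, the probability Jia plays Cooperate, from Ivan's indifference between Cooperate and Defect: 6y − 3(1−y) = −7.5y + 9(1−y), giving y = 8/17.
Since Ivan is indifferent in equilibrium, Ivan's expected payoff equals the payoff from either row against (8/17, 9/17). Using Cooperate: 6(8/17) − 3(9/17) = 21/17.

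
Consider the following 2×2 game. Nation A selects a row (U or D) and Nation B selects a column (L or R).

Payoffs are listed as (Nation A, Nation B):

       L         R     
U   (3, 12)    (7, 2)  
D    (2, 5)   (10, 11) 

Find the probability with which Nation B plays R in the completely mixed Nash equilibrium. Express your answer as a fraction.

Let c be the probability that Nation B plays L. In a completely mixed equilibrium, Nation A must be indifferent between U and D.
Nation A's expected payoff from U is 3c + 7(1−c); from D it is 2c + 10(1−c).
Setting these equal: −4c + 7 = −8c + 10, so c = 3/4.
Therefore Nation B plays R with probability 1 − 3/4 = 1/4.

1/4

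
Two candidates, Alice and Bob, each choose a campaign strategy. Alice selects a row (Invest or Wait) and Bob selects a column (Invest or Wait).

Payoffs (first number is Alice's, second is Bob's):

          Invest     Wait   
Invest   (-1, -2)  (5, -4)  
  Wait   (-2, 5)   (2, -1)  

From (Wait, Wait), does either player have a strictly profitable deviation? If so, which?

Alice at (Wait, Wait) earns 2; deviating to Invest yields 5 — a strict improvement.
Bob earns -1; deviating to Invest yields 5 — a strict improvement.
Both Alice and Bob have strictly profitable deviations.

Both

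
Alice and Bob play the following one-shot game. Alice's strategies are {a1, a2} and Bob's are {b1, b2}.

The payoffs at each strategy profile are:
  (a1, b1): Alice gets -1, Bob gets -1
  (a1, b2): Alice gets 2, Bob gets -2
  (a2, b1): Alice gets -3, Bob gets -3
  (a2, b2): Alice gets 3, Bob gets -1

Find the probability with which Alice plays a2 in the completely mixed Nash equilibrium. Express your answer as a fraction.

1/3

Let r be the probability that Alice plays a1. In a completely mixed equilibrium, Bob must be indifferent between b1 and b2.
Bob's expected payoff from b1 is −r − 3(1−r); from b2 it is −2r − (1−r).
Setting these equal: 2r − 3 = −r − 1, so r = 2/3.
Therefore Alice plays a2 with probability 1 − 2/3 = 1/3.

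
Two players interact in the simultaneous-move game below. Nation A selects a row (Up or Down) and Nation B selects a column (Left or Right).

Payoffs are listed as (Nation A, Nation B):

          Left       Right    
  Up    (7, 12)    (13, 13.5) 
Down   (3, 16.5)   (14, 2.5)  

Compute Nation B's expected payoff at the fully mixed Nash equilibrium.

771/62

First find p, the probability Nation A plays Up, from Nation B's indifference between Left and Right: 12p + 16.5(1−p) = 13.5p + 2.5(1−p), giving p = 28/31.
Since Nation B is indifferent in equilibrium, Nation B's expected payoff equals the payoff from either column against (28/31, 3/31). Using Left: 12(28/31) + 16.5(3/31) = 771/62.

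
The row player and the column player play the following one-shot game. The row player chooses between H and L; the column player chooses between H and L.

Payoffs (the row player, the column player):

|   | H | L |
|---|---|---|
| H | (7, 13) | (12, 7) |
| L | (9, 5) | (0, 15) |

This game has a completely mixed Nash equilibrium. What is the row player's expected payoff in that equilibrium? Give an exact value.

First find y, the probability the column player plays H, from the row player's indifference between H and L: 7y + 12(1−y) = 9y, giving y = 6/7.
Since the row player is indifferent in equilibrium, the row player's expected payoff equals the payoff from either row against (6/7, 1/7). Using H: 7(6/7) + 12(1/7) = 54/7.

54/7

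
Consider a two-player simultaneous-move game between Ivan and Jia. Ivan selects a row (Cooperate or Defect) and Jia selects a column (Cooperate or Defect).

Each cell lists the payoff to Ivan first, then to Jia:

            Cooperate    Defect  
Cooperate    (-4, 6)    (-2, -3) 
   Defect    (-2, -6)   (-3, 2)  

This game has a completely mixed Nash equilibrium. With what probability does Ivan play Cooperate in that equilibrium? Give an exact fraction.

Let r be the probability that Ivan plays Cooperate. In a completely mixed equilibrium, Jia must be indifferent between Cooperate and Defect.
Jia's expected payoff from Cooperate is 6r − 6(1−r); from Defect it is −3r + 2(1−r).
Setting these equal: 12r − 6 = −5r + 2, so r = 8/17.

8/17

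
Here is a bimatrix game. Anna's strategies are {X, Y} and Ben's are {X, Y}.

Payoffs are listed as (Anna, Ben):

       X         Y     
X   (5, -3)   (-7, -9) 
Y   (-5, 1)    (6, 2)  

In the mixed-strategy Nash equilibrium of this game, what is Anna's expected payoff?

First find q, the probability Ben plays X, from Anna's indifference between X and Y: 5q − 7(1−q) = −5q + 6(1−q), giving q = 13/23.
Since Anna is indifferent in equilibrium, Anna's expected payoff equals the payoff from either row against (13/23, 10/23). Using X: 5(13/23) − 7(10/23) = -5/23.

-5/23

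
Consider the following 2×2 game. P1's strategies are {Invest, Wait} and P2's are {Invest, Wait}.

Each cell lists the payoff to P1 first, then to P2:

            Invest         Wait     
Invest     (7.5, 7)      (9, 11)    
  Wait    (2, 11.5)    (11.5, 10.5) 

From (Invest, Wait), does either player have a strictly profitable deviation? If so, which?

P1

P1 at (Invest, Wait) earns 9; deviating to Wait yields 11.5 — a strict improvement.
P2 earns 11; deviating to Invest yields 7 — not better.
Only P1 has a strictly profitable deviation.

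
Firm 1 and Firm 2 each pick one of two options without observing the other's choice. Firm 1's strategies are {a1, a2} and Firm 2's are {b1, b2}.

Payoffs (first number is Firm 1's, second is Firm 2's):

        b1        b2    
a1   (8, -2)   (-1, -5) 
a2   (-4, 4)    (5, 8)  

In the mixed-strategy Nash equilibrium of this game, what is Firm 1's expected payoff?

2

First find q, the probability Firm 2 plays b1, from Firm 1's indifference between a1 and a2: 8q − (1−q) = −4q + 5(1−q), giving q = 1/3.
Since Firm 1 is indifferent in equilibrium, Firm 1's expected payoff equals the payoff from either row against (1/3, 2/3). Using a1: 8(1/3) − (2/3) = 2.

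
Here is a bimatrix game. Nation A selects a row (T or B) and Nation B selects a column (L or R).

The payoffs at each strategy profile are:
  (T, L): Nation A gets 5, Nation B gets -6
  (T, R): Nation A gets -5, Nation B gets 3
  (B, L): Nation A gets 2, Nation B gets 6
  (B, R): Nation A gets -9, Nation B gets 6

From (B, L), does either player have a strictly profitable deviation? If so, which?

Nation A

Nation A at (B, L) earns 2; deviating to T yields 5 — a strict improvement.
Nation B earns 6; deviating to R yields 6 — not better.
Only Nation A has a strictly profitable deviation.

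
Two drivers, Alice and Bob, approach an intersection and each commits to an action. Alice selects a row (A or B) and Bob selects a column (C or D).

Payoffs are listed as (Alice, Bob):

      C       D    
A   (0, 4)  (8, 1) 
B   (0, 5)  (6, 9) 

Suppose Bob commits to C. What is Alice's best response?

either — both A and B are best responses

Against C, Alice earns 0 from A and 0 from B.
So either strategy is a best response.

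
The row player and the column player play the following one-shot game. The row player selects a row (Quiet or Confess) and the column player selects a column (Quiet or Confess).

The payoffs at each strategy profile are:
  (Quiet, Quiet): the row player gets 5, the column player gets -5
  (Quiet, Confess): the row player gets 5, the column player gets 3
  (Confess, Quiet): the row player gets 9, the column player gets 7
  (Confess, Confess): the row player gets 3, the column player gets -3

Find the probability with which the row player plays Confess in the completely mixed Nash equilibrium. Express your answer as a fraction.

4/9

Let r be the probability that the row player plays Quiet. In a completely mixed equilibrium, the column player must be indifferent between Quiet and Confess.
The column player's expected payoff from Quiet is −5r + 7(1−r); from Confess it is 3r − 3(1−r).
Setting these equal: −12r + 7 = 6r − 3, so r = 5/9.
Therefore the row player plays Confess with probability 1 − 5/9 = 4/9.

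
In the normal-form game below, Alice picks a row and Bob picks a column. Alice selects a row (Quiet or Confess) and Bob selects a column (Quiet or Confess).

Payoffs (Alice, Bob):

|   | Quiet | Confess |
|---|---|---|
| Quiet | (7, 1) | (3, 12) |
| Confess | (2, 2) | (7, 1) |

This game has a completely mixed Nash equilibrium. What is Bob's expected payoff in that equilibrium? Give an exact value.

23/12

First find x, the probability Alice plays Quiet, from Bob's indifference between Quiet and Confess: x + 2(1−x) = 12x + (1−x), giving x = 1/12.
Since Bob is indifferent in equilibrium, Bob's expected payoff equals the payoff from either column against (1/12, 11/12). Using Quiet: (1/12) + 2(11/12) = 23/12.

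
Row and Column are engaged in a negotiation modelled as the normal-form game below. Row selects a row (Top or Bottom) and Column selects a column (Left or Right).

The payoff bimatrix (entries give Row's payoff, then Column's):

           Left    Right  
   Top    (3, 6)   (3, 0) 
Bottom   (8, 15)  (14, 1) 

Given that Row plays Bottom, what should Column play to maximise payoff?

Against Bottom, Column earns 15 from Left and 1 from Right.
So Left is the best response.

Left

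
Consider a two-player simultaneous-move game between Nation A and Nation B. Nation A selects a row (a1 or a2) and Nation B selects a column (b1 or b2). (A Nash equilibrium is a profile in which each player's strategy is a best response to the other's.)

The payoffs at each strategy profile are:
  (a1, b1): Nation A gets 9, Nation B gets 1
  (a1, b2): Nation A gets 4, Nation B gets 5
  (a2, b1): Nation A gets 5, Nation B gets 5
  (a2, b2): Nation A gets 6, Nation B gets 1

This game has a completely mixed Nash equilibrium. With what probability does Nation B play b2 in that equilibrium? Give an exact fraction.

2/3

Let c be the probability that Nation B plays b1. In a completely mixed equilibrium, Nation A must be indifferent between a1 and a2.
Nation A's expected payoff from a1 is 9c + 4(1−c); from a2 it is 5c + 6(1−c).
Setting these equal: 5c + 4 = −c + 6, so c = 1/3.
Therefore Nation B plays b2 with probability 1 − 1/3 = 2/3.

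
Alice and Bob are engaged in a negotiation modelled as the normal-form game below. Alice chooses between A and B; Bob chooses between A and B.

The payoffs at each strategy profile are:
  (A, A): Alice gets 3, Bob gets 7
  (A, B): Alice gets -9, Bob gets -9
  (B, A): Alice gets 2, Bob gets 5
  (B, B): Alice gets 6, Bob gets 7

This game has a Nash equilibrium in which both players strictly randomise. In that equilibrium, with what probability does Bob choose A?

15/16

Let y be the probability that Bob plays A. In a completely mixed equilibrium, Alice must be indifferent between A and B.
Alice's expected payoff from A is 3y − 9(1−y); from B it is 2y + 6(1−y).
Setting these equal: 12y − 9 = −4y + 6, so y = 15/16.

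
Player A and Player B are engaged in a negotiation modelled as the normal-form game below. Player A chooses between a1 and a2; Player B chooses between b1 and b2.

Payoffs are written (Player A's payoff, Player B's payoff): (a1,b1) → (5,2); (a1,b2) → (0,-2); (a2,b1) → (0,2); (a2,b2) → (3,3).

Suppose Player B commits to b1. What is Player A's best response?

a1

Against b1, Player A earns 5 from a1 and 0 from a2.
So a1 is the best response.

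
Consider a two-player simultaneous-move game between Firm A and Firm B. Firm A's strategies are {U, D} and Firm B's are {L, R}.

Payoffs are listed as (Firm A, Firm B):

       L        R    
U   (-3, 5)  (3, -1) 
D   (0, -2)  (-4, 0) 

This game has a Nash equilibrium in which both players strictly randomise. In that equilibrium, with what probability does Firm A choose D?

3/4

Let x be the probability that Firm A plays U. In a completely mixed equilibrium, Firm B must be indifferent between L and R.
Firm B's expected payoff from L is 5x − 2(1−x); from R it is −x.
Setting these equal: 7x − 2 = −x, so x = 1/4.
Therefore Firm A plays D with probability 1 − 1/4 = 3/4.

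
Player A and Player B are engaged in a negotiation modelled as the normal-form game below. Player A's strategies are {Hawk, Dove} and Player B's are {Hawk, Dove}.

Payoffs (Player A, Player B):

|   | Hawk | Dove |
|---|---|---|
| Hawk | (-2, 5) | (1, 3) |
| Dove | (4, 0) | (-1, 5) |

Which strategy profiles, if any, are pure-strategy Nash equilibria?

(Hawk, Hawk): Player A prefers Dove (4 > -2) — not an equilibrium.
(Hawk, Dove): Player B prefers Hawk (5 > 3) — not an equilibrium.
(Dove, Hawk): Player B prefers Dove (5 > 0) — not an equilibrium.
(Dove, Dove): Player A prefers Hawk (1 > -1) — not an equilibrium.

none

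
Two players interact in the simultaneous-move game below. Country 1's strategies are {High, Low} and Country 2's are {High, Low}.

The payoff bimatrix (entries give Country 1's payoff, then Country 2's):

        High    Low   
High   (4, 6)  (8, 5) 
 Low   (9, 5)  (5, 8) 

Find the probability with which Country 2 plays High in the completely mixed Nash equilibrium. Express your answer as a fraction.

3/8

Let y be the probability that Country 2 plays High. In a completely mixed equilibrium, Country 1 must be indifferent between High and Low.
Country 1's expected payoff from High is 4y + 8(1−y); from Low it is 9y + 5(1−y).
Setting these equal: −4y + 8 = 4y + 5, so y = 3/8.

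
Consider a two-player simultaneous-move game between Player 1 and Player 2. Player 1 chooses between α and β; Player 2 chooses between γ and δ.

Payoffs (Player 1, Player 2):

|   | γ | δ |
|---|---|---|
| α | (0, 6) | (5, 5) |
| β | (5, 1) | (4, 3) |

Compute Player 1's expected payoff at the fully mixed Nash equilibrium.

25/6

First find y, the probability Player 2 plays γ, from Player 1's indifference between α and β: 5(1−y) = 5y + 4(1−y), giving y = 1/6.
Since Player 1 is indifferent in equilibrium, Player 1's expected payoff equals the payoff from either row against (1/6, 5/6). Using α: 5(5/6) = 25/6.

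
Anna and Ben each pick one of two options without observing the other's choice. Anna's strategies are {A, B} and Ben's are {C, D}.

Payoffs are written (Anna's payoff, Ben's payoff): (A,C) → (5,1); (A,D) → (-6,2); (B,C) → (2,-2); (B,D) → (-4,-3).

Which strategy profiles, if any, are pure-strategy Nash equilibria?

(A, C): Ben prefers D (2 > 1) — not an equilibrium.
(A, D): Anna prefers B (-4 > -6) — not an equilibrium.
(B, C): Anna prefers A (5 > 2) — not an equilibrium.
(B, D): Ben prefers C (-2 > -3) — not an equilibrium.

none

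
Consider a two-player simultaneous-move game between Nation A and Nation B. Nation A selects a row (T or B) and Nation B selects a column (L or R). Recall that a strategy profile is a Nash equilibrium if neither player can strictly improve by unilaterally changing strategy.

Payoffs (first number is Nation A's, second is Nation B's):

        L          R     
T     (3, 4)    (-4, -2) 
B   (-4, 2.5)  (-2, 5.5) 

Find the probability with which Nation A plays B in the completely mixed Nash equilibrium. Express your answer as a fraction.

2/3

Let r be the probability that Nation A plays T. In a completely mixed equilibrium, Nation B must be indifferent between L and R.
Nation B's expected payoff from L is 4r + 2.5(1−r); from R it is −2r + 5.5(1−r).
Setting these equal: 1.5r + 2.5 = −7.5r + 5.5, so r = 1/3.
Therefore Nation A plays B with probability 1 − 1/3 = 2/3.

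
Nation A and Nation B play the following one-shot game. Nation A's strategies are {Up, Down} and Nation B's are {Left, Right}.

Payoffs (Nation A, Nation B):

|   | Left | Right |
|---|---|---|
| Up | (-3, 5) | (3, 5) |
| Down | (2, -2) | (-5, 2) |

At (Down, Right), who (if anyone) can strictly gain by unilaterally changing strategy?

Nation A

Nation A at (Down, Right) earns -5; deviating to Up yields 3 — a strict improvement.
Nation B earns 2; deviating to Left yields -2 — not better.
Only Nation A has a strictly profitable deviation.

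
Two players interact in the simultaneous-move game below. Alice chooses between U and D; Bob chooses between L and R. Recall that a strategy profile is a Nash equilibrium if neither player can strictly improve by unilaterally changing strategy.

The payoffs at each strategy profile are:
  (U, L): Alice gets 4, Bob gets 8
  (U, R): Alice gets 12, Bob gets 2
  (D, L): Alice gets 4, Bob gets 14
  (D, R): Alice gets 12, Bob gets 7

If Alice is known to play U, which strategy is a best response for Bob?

Against U, Bob earns 8 from L and 2 from R.
So L is the best response.

L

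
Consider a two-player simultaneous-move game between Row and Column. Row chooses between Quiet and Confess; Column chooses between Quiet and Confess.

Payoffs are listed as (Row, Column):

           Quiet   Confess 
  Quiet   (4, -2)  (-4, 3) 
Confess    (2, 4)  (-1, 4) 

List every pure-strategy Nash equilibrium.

(Quiet, Quiet): Column prefers Confess (3 > -2) — not an equilibrium.
(Quiet, Confess): Row prefers Confess (-1 > -4) — not an equilibrium.
(Confess, Quiet): Row prefers Quiet (4 > 2) — not an equilibrium.
(Confess, Confess): Row gets -1 ≥ -4 from Quiet, and Column gets 4 ≥ 4 from Quiet — Nash equilibrium.

(Confess, Confess)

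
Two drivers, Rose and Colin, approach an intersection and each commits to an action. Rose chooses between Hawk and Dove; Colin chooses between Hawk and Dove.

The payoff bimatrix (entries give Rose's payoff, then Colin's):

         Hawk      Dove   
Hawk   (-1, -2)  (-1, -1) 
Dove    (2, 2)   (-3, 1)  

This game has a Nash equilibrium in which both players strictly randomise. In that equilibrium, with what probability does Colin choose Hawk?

Let y be the probability that Colin plays Hawk. In a completely mixed equilibrium, Rose must be indifferent between Hawk and Dove.
Rose's expected payoff from Hawk is −y − (1−y); from Dove it is 2y − 3(1−y).
Setting these equal: -1 = 5y − 3, so y = 2/5.

2/5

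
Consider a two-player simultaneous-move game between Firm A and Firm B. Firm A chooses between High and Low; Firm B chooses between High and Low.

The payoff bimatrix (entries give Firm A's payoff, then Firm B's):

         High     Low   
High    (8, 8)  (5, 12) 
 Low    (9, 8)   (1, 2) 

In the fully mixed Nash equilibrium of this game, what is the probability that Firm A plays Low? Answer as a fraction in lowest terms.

2/5

Let r be the probability that Firm A plays High. In a completely mixed equilibrium, Firm B must be indifferent between High and Low.
Firm B's expected payoff from High is 8r + 8(1−r); from Low it is 12r + 2(1−r).
Setting these equal: 8 = 10r + 2, so r = 3/5.
Therefore Firm A plays Low with probability 1 − 3/5 = 2/5.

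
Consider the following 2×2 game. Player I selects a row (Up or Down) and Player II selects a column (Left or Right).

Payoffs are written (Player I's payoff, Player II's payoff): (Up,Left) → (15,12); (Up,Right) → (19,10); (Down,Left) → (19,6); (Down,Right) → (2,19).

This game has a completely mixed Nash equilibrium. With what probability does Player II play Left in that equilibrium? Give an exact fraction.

17/21

Let q be the probability that Player II plays Left. In a completely mixed equilibrium, Player I must be indifferent between Up and Down.
Player I's expected payoff from Up is 15q + 19(1−q); from Down it is 19q + 2(1−q).
Setting these equal: −4q + 19 = 17q + 2, so q = 17/21.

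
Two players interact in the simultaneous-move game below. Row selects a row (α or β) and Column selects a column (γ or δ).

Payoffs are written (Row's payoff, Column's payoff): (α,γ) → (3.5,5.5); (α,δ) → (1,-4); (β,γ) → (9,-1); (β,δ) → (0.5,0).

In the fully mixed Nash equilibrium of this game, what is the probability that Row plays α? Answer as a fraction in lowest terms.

Let r be the probability that Row plays α. In a completely mixed equilibrium, Column must be indifferent between γ and δ.
Column's expected payoff from γ is 5.5r − (1−r); from δ it is −4r.
Setting these equal: 6.5r − 1 = −4r, so r = 2/21.

2/21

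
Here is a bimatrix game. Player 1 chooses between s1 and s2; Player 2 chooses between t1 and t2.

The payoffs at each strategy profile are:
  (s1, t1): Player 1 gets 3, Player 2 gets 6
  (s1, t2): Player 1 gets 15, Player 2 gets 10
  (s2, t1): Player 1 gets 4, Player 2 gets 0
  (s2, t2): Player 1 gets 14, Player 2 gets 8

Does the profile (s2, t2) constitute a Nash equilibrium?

No

At (s2, t2), Player 1 earns 14; switching to s1 would give 15, so Player 1 would deviate.
Player 2 earns 8; switching to t1 would give 0, so Player 2 has no profitable deviation.
Since at least one player can profitably deviate, this is not a Nash equilibrium.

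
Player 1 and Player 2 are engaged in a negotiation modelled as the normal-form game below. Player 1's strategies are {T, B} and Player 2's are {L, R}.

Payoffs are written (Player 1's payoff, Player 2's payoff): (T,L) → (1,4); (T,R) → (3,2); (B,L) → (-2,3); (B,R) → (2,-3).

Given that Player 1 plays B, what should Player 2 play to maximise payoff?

Against B, Player 2 earns 3 from L and -3 from R.
So L is the best response.

L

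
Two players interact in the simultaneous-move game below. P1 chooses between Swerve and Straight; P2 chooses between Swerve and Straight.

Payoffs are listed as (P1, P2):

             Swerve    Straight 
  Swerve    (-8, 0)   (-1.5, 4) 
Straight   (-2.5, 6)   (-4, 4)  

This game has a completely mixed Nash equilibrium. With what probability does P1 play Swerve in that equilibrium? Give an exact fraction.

1/3

Let r be the probability that P1 plays Swerve. In a completely mixed equilibrium, P2 must be indifferent between Swerve and Straight.
P2's expected payoff from Swerve is 6(1−r); from Straight it is 4r + 4(1−r).
Setting these equal: −6r + 6 = 4, so r = 1/3.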